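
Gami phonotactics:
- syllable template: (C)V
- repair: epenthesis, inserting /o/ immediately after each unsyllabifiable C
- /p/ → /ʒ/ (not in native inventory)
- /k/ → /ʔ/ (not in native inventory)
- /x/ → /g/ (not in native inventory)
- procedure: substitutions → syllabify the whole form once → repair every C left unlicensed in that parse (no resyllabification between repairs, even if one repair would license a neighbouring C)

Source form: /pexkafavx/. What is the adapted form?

Substitution: /p/ → /ʒ/, /x/ → /g/, /k/ → /ʔ/, giving /ʒegʔafavg/.
Under (C)V, the unsyllabifiable consonants are /g/, /v/, /g/ (no codas are permitted; onsets are limited to one consonant).
Inserting the epenthetic vowel yields /g/ → /go/, /v/ → /vo/, /g/ → /go/.

ʒegoʔafavogo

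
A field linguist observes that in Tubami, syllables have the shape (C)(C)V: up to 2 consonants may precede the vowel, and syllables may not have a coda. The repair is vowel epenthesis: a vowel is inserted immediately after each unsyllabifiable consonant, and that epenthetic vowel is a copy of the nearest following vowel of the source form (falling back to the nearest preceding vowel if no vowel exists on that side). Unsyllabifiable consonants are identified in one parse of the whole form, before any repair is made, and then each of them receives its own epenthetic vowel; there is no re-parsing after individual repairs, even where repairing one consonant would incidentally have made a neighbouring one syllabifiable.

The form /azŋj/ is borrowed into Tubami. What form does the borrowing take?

Under (C)(C)V, the unsyllabifiable consonants are /z/, /ŋ/, /j/ (no codas are permitted; onsets may contain at most 2 consonants).
Epenthesis after each stranded consonant: /z/ → /za/, /ŋ/ → /ŋa/, /j/ → /ja/.

azaŋaja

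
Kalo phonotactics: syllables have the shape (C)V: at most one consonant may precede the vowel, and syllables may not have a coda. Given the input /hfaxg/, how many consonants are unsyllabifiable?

3

The consonants /h/, /x/, /g/ cannot be parsed into a legal (C)V syllable (no codas are permitted; onsets are limited to one consonant).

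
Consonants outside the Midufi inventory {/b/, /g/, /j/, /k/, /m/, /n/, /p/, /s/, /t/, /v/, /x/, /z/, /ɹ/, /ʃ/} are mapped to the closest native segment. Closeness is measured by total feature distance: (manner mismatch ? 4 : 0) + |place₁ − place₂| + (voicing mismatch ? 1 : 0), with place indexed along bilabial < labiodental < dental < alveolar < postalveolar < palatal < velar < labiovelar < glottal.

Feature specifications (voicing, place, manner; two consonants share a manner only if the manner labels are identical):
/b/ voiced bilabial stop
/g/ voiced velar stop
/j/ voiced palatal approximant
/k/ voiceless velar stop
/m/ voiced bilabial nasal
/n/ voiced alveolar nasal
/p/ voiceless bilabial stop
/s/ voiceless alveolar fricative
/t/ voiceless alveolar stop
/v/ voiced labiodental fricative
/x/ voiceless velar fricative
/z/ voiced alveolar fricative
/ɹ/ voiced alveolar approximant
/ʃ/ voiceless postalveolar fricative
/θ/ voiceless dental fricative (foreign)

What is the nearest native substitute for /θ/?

/s/ is closest: same manner (fricative), place distance 1 (dental→alveolar), same voicing; total 1. Next closest is /v/ at distance 2.

s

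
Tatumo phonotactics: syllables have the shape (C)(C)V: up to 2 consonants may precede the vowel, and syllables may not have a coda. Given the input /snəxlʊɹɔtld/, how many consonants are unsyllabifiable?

3

Syllabifying with onset maximization leaves /t/, /l/, /d/ stranded (no codas are permitted; onsets may contain at most 2 consonants).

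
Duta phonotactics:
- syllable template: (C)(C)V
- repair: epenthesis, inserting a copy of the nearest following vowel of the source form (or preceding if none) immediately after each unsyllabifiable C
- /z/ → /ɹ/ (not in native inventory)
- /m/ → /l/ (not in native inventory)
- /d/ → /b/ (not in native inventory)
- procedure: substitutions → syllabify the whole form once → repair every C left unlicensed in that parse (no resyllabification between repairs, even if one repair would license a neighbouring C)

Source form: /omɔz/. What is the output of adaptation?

Substitution: /m/ → /l/, /z/ → /ɹ/, giving /olɔɹ/.
Syllabifying with onset maximization leaves /ɹ/ stranded (no codas are permitted; onsets may contain at most 2 consonants).
Each unlicensed consonant becomes the onset of a new syllable: /ɹ/ → /ɹɔ/.

olɔɹɔ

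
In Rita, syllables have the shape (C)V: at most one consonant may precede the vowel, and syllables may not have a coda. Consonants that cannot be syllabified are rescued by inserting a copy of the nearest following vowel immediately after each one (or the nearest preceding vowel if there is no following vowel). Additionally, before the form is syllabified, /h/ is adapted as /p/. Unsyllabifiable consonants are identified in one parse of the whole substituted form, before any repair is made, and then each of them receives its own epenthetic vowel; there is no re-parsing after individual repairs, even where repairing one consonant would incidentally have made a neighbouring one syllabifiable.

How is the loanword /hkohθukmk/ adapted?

Substitution: /h/ → /p/, giving /pkopθukmk/.
Under (C)V, the unsyllabifiable consonants are /p/, /p/, /k/, /m/, /k/ (no codas are permitted; onsets are limited to one consonant).
Inserting the epenthetic vowel yields /p/ → /po/, /p/ → /pu/, /k/ → /ku/, /m/ → /mu/, /k/ → /ku/.

pokopuθukumuku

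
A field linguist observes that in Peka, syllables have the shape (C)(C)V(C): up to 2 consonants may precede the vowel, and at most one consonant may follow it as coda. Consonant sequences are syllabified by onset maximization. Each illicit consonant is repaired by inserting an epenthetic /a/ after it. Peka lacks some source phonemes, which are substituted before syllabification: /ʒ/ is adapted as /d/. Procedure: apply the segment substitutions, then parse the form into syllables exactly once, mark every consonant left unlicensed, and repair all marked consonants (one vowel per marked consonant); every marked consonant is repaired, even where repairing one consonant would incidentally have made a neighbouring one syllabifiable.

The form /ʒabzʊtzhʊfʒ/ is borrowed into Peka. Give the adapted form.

dabzʊtzhʊfda

Substitution: /ʒ/ → /d/, giving /dabzʊtzhʊfd/.
Syllabifying with onset maximization leaves /d/ stranded (at most one coda consonant is licensed; onsets may contain at most 2 consonants).
Each unlicensed consonant becomes the onset of a new syllable: /d/ → /da/.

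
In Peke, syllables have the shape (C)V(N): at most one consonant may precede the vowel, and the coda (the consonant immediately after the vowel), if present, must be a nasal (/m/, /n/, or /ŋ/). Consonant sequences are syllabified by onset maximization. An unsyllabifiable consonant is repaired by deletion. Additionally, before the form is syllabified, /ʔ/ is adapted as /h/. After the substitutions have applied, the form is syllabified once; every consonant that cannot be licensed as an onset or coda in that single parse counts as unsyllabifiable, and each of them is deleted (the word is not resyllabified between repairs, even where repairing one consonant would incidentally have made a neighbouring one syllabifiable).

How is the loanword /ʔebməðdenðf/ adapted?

heməden

Substitution: /ʔ/ → /h/, giving /hebməðdenðf/.
The consonants /b/, /ð/, /ð/, /f/ cannot be parsed into a legal (C)V(N) syllable (only a nasal (/m/, /n/, or /ŋ/) is licensed in coda position; onsets are limited to one consonant).
Deletion applies to /b/, /ð/, /ð/, /f/.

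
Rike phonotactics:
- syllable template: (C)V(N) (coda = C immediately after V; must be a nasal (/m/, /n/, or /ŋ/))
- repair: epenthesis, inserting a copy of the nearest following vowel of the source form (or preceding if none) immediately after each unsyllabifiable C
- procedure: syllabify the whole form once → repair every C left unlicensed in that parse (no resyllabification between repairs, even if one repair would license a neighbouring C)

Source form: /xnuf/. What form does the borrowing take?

xunufu

The consonants /x/, /f/ cannot be parsed into a legal (C)V(N) syllable (only a nasal (/m/, /n/, or /ŋ/) is licensed in coda position; onsets are limited to one consonant).
Epenthesis after each stranded consonant: /x/ → /xu/, /f/ → /fu/.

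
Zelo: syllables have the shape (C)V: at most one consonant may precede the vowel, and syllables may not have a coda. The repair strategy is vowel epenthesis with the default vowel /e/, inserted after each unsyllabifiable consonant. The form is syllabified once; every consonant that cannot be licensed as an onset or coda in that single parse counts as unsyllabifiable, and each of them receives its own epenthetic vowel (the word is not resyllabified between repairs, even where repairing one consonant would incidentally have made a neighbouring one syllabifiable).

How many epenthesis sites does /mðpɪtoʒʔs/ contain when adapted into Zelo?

The unsyllabifiable consonants are /m/, /ð/, /ʒ/, /ʔ/, /s/; each receives one epenthetic vowel.

5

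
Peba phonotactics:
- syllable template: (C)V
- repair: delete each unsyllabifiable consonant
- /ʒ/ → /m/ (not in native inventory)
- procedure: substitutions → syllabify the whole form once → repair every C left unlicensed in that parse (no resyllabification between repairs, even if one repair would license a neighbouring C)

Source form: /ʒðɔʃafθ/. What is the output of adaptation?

Substitution: /ʒ/ → /m/, giving /mðɔʃafθ/.
The consonants /m/, /f/, /θ/ cannot be parsed into a legal (C)V syllable (no codas are permitted; onsets are limited to one consonant).
Each unlicensed consonant is deleted: /m/, /f/, /θ/.

ðɔʃa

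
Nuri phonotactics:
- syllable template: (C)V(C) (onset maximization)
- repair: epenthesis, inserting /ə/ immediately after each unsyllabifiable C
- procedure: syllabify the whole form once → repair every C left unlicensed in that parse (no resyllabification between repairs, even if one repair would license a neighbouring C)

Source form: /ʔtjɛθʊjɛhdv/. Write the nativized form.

Syllabifying with onset maximization leaves /ʔ/, /t/, /d/, /v/ stranded (at most one coda consonant is licensed; onsets are limited to one consonant).
Epenthesis after each stranded consonant: /ʔ/ → /ʔə/, /t/ → /tə/, /d/ → /də/, /v/ → /və/.

ʔətəjɛθʊjɛhdəvə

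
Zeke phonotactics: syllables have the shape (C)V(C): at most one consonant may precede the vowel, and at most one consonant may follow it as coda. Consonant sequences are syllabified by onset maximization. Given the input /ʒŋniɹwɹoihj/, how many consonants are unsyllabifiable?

4

Under (C)V(C), the unsyllabifiable consonants are /ʒ/, /ŋ/, /w/, /j/ (at most one coda consonant is licensed; onsets are limited to one consonant).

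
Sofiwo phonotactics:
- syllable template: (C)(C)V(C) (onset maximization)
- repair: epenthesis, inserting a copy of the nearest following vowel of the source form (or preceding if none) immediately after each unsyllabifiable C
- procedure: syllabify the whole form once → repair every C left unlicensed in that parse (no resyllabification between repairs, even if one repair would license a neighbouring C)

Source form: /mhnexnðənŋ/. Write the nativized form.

mehnexnðənŋə

Syllabifying with onset maximization leaves /m/, /ŋ/ stranded (at most one coda consonant is licensed; onsets may contain at most 2 consonants).
Each unlicensed consonant becomes the onset of a new syllable: /m/ → /me/, /ŋ/ → /ŋə/.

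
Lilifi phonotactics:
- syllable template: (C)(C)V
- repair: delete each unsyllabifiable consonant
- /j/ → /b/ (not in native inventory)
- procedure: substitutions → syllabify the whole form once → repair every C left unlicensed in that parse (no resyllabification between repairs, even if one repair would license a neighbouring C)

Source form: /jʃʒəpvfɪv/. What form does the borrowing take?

Substitution: /j/ → /b/, giving /bʃʒəpvfɪv/.
The consonants /b/, /p/, /v/ cannot be parsed into a legal (C)(C)V syllable (no codas are permitted; onsets may contain at most 2 consonants).
Each unlicensed consonant is deleted: /b/, /p/, /v/.

ʃʒəvfɪ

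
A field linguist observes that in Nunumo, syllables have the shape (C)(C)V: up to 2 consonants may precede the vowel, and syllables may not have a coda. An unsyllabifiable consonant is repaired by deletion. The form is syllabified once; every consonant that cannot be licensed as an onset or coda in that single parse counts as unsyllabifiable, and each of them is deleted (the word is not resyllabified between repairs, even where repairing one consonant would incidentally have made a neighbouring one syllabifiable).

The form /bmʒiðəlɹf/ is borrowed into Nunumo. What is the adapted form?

The consonants /b/, /l/, /ɹ/, /f/ cannot be parsed into a legal (C)(C)V syllable (no codas are permitted; onsets may contain at most 2 consonants).
Each unlicensed consonant is deleted: /b/, /l/, /ɹ/, /f/.

mʒiðə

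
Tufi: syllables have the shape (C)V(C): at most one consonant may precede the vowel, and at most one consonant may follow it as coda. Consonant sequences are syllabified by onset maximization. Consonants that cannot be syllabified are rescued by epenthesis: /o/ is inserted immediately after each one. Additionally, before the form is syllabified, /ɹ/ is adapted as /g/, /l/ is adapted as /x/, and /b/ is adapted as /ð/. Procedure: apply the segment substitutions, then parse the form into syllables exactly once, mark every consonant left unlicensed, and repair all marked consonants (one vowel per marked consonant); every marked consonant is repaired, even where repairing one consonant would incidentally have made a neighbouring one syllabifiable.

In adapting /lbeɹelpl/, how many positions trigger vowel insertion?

After substitution the input is /xðegexpx/.
The unsyllabifiable consonants are /x/, /p/, /x/; each receives one epenthetic vowel.

3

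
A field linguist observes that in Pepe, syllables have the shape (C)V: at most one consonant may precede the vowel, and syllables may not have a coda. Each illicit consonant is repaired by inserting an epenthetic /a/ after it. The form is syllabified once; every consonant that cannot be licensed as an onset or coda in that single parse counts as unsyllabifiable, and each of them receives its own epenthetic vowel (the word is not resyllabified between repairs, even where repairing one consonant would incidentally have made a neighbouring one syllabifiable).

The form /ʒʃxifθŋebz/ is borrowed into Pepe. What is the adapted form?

The consonants /ʒ/, /ʃ/, /f/, /θ/, /b/, /z/ cannot be parsed into a legal (C)V syllable (no codas are permitted; onsets are limited to one consonant).
Each unlicensed consonant becomes the onset of a new syllable: /ʒ/ → /ʒa/, /ʃ/ → /ʃa/, /f/ → /fa/, /θ/ → /θa/, /b/ → /ba/, /z/ → /za/.

ʒaʃaxifaθaŋebaza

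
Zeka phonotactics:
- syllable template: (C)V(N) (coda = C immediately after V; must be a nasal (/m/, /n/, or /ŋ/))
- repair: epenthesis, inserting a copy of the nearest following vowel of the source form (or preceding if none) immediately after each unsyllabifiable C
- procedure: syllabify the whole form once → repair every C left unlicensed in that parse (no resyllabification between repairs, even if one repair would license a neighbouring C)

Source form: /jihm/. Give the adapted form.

Syllabifying with onset maximization leaves /h/, /m/ stranded (only a nasal (/m/, /n/, or /ŋ/) is licensed in coda position; onsets are limited to one consonant).
Epenthesis after each stranded consonant: /h/ → /hi/, /m/ → /mi/.

jihimi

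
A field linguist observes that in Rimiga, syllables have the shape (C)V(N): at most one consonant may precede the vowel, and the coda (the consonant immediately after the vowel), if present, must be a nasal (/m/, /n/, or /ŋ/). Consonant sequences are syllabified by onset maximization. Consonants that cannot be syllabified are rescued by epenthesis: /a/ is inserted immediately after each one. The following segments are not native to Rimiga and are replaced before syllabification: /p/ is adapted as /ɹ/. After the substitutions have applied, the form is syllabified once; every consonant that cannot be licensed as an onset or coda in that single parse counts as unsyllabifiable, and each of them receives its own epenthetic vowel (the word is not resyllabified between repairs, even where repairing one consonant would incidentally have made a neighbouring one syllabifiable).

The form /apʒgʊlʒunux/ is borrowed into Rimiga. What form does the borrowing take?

aɹaʒagʊlaʒunuxa

Substitution: /p/ → /ɹ/, giving /aɹʒgʊlʒunux/.
Under (C)V(N), the unsyllabifiable consonants are /ɹ/, /ʒ/, /l/, /x/ (only a nasal (/m/, /n/, or /ŋ/) is licensed in coda position; onsets are limited to one consonant).
Each unlicensed consonant becomes the onset of a new syllable: /ɹ/ → /ɹa/, /ʒ/ → /ʒa/, /l/ → /la/, /x/ → /xa/.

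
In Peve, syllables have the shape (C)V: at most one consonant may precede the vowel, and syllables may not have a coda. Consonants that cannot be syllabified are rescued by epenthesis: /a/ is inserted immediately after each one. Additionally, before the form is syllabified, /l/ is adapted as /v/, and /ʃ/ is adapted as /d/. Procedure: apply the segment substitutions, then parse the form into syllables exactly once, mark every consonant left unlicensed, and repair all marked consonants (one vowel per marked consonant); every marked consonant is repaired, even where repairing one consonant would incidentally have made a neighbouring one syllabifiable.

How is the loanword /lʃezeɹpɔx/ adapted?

Substitution: /l/ → /v/, /ʃ/ → /d/, giving /vdezeɹpɔx/.
Syllabifying with onset maximization leaves /v/, /ɹ/, /x/ stranded (no codas are permitted; onsets are limited to one consonant).
Each unlicensed consonant becomes the onset of a new syllable: /v/ → /va/, /ɹ/ → /ɹa/, /x/ → /xa/.

vadezeɹapɔxa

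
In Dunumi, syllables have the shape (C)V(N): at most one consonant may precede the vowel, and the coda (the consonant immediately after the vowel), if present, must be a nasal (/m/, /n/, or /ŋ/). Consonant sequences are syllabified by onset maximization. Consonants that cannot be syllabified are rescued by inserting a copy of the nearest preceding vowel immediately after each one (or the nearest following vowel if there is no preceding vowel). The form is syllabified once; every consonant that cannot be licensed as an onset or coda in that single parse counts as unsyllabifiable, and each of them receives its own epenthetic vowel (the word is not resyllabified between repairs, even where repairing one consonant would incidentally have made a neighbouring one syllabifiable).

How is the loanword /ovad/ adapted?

ovada

Under (C)V(N), the unsyllabifiable consonants are /d/ (only a nasal (/m/, /n/, or /ŋ/) is licensed in coda position; onsets are limited to one consonant).
Each unlicensed consonant becomes the onset of a new syllable: /d/ → /da/.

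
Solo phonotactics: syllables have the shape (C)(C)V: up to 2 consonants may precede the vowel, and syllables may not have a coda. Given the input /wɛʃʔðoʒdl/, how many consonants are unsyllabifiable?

4

Syllabifying with onset maximization leaves /ʃ/, /ʒ/, /d/, /l/ stranded (no codas are permitted; onsets may contain at most 2 consonants).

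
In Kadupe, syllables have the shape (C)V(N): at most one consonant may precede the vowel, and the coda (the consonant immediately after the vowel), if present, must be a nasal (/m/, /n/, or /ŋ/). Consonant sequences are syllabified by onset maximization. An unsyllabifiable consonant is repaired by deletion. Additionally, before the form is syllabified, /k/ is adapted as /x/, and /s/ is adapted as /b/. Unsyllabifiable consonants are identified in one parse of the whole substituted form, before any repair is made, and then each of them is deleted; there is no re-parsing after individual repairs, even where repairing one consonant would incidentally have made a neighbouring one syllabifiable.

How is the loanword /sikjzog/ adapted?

bizo

Substitution: /s/ → /b/, /k/ → /x/, giving /bixjzog/.
The consonants /x/, /j/, /g/ cannot be parsed into a legal (C)V(N) syllable (only a nasal (/m/, /n/, or /ŋ/) is licensed in coda position; onsets are limited to one consonant).
Deleting the stranded consonants removes /x/, /j/, /g/.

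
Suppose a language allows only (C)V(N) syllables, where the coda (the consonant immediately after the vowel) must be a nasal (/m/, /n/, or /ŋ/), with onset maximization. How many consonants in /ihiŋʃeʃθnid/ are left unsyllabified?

3

Syllabifying with onset maximization leaves /ʃ/, /θ/, /d/ stranded (only a nasal (/m/, /n/, or /ŋ/) is licensed in coda position; onsets are limited to one consonant).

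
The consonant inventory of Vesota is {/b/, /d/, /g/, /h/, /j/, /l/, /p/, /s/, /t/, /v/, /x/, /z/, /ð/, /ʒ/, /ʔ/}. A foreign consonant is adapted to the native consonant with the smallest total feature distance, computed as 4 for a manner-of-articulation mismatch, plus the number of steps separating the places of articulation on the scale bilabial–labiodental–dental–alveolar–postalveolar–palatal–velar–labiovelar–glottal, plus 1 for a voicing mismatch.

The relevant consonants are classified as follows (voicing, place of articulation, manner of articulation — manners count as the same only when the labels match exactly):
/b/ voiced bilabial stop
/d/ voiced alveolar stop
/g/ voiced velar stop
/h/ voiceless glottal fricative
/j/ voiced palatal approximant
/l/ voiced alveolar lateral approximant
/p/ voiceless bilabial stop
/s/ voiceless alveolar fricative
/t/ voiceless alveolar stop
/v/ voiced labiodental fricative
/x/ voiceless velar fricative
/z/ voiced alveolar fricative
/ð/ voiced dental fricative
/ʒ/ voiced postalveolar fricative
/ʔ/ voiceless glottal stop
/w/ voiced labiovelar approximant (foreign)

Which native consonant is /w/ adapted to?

/j/ is closest: same manner (approximant), place distance 2 (labiovelar→palatal), same voicing; total 2. Next closest is /g/ at distance 5.

j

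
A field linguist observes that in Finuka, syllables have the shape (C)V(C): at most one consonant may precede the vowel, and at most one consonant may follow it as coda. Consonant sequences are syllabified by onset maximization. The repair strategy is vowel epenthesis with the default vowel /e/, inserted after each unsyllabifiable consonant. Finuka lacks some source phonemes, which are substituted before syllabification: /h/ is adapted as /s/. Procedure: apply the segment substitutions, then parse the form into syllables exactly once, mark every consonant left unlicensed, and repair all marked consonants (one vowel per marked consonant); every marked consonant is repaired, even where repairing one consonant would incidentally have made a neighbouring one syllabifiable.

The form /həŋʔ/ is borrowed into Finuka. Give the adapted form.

səŋʔe

Substitution: /h/ → /s/, giving /səŋʔ/.
The consonants /ʔ/ cannot be parsed into a legal (C)V(C) syllable (at most one coda consonant is licensed; onsets are limited to one consonant).
Epenthesis after each stranded consonant: /ʔ/ → /ʔe/.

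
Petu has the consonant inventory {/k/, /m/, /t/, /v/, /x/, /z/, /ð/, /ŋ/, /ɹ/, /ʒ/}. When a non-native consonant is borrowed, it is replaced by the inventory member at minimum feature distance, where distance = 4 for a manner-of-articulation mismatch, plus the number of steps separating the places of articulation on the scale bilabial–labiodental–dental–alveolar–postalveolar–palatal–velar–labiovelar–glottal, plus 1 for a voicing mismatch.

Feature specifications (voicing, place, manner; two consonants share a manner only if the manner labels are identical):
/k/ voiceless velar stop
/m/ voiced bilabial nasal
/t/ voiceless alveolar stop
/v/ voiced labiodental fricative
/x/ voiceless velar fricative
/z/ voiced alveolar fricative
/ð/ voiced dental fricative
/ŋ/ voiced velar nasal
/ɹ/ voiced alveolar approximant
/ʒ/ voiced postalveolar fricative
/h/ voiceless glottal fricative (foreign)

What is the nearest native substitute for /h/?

x

/x/ is closest: same manner (fricative), place distance 2 (glottal→velar), same voicing; total 2. Next closest is /ʒ/ at distance 5.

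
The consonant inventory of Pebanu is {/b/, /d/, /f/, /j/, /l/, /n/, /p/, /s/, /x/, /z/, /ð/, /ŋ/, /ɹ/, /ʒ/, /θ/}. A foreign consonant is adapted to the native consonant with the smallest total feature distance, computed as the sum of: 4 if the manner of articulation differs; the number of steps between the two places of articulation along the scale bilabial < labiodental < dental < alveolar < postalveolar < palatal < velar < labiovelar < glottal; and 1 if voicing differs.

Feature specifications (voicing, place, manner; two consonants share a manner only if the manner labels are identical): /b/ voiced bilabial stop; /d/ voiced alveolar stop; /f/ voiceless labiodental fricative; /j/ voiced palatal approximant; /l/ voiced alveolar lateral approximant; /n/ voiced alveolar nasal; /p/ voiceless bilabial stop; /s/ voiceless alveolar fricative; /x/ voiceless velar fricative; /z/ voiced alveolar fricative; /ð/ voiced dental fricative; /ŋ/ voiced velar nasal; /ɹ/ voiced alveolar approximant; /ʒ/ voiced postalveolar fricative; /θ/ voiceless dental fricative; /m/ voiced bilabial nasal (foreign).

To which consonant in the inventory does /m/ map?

/n/ is closest: same manner (nasal), place distance 3 (bilabial→alveolar), same voicing; total 3. Next closest is /b/ at distance 4.

n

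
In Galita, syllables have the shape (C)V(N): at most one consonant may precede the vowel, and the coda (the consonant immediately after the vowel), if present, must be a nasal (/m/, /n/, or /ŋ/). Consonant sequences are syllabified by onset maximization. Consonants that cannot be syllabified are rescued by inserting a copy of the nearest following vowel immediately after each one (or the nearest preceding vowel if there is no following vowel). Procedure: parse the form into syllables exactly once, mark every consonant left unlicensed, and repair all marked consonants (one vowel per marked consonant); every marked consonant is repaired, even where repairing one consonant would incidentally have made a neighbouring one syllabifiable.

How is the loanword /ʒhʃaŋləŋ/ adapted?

Under (C)V(N), the unsyllabifiable consonants are /ʒ/, /h/ (only a nasal (/m/, /n/, or /ŋ/) is licensed in coda position; onsets are limited to one consonant).
Inserting the epenthetic vowel yields /ʒ/ → /ʒa/, /h/ → /ha/.

ʒahaʃaŋləŋ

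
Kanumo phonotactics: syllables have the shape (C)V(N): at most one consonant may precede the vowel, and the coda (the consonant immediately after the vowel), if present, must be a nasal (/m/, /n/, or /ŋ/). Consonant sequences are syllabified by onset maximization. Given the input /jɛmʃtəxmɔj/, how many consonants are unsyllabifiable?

3

Under (C)V(N), the unsyllabifiable consonants are /ʃ/, /x/, /j/ (only a nasal (/m/, /n/, or /ŋ/) is licensed in coda position; onsets are limited to one consonant).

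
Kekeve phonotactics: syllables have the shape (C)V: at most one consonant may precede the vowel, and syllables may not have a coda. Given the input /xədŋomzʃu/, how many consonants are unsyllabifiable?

3

The consonants /d/, /m/, /z/ cannot be parsed into a legal (C)V syllable (no codas are permitted; onsets are limited to one consonant).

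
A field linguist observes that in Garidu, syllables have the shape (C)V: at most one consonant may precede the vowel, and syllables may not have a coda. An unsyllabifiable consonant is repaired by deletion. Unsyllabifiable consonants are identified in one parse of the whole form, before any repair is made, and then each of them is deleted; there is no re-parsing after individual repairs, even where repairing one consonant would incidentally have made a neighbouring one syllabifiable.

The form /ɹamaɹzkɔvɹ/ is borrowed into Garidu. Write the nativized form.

ɹamakɔ

Syllabifying with onset maximization leaves /ɹ/, /z/, /v/, /ɹ/ stranded (no codas are permitted; onsets are limited to one consonant).
Each unlicensed consonant is deleted: /ɹ/, /z/, /v/, /ɹ/.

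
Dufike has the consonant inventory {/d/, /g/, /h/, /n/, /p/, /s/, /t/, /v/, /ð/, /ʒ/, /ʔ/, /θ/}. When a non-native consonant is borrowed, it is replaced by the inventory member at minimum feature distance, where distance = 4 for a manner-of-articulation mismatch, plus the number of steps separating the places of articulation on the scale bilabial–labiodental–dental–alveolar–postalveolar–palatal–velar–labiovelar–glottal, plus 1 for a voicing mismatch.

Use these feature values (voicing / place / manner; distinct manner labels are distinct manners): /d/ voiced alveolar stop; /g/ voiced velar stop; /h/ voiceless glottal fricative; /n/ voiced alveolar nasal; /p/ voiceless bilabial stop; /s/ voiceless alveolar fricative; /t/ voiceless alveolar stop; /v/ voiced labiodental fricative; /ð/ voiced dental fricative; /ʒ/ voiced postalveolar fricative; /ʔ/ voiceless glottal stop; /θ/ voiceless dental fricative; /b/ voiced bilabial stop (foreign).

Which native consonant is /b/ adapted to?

p

/p/ is closest: same manner (stop), place distance 0 (bilabial→bilabial), voicing differs (+1); total 1. Next closest is /d/ at distance 3.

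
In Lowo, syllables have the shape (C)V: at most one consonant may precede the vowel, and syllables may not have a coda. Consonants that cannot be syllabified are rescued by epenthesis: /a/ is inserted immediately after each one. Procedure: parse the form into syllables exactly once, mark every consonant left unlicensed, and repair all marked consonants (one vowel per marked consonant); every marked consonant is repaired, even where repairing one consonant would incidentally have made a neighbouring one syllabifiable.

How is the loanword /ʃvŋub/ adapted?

Under (C)V, the unsyllabifiable consonants are /ʃ/, /v/, /b/ (no codas are permitted; onsets are limited to one consonant).
Inserting the epenthetic vowel yields /ʃ/ → /ʃa/, /v/ → /va/, /b/ → /ba/.

ʃavaŋuba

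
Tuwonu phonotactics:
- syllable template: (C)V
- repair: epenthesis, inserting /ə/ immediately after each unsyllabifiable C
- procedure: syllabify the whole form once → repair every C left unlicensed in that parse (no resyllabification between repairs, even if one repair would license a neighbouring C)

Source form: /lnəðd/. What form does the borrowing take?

Syllabifying with onset maximization leaves /l/, /ð/, /d/ stranded (no codas are permitted; onsets are limited to one consonant).
Inserting the epenthetic vowel yields /l/ → /lə/, /ð/ → /ðə/, /d/ → /də/.

lənəðədə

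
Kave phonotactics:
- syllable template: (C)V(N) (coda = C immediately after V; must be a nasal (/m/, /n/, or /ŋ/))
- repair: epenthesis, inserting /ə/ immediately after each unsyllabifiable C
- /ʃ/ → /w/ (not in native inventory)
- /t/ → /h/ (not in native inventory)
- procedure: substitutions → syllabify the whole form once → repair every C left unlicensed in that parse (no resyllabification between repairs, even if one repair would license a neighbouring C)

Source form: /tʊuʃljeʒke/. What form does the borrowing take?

Substitution: /t/ → /h/, /ʃ/ → /w/, giving /hʊuwljeʒke/.
The consonants /w/, /l/, /ʒ/ cannot be parsed into a legal (C)V(N) syllable (only a nasal (/m/, /n/, or /ŋ/) is licensed in coda position; onsets are limited to one consonant).
Epenthesis after each stranded consonant: /w/ → /wə/, /l/ → /lə/, /ʒ/ → /ʒə/.

hʊuwələjeʒəke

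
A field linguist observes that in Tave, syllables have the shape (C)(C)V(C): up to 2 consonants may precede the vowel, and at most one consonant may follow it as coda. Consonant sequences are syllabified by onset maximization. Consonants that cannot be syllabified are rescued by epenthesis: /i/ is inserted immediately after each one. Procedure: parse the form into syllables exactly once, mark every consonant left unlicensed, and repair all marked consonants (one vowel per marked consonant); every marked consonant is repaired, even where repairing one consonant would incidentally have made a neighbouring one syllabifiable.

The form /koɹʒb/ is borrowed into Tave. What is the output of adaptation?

Syllabifying with onset maximization leaves /ʒ/, /b/ stranded (at most one coda consonant is licensed; onsets may contain at most 2 consonants).
Inserting the epenthetic vowel yields /ʒ/ → /ʒi/, /b/ → /bi/.

koɹʒibi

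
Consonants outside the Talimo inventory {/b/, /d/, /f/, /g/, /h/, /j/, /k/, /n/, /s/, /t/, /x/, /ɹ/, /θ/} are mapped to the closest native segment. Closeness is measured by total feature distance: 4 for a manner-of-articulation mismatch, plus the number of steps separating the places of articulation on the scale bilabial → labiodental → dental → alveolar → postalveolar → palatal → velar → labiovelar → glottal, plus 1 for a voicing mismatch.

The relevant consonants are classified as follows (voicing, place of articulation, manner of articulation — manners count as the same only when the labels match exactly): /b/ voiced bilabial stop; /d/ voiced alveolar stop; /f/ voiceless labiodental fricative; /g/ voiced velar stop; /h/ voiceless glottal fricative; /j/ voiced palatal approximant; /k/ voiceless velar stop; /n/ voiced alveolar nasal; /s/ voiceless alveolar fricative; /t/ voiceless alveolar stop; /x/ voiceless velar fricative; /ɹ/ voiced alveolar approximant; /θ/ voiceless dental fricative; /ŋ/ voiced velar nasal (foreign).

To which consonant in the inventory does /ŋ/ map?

n

/n/ is closest: same manner (nasal), place distance 3 (velar→alveolar), same voicing; total 3. Next closest is /g/ at distance 4.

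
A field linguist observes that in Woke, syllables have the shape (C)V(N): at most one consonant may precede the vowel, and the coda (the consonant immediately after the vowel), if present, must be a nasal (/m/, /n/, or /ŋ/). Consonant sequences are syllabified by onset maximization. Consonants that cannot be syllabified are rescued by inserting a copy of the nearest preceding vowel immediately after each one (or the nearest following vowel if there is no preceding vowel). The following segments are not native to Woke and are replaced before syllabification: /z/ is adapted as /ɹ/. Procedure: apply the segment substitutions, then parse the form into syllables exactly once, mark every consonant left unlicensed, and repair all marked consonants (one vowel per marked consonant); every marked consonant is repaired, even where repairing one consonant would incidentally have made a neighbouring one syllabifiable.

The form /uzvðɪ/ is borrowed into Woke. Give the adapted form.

uɹuvuðɪ

Substitution: /z/ → /ɹ/, giving /uɹvðɪ/.
Under (C)V(N), the unsyllabifiable consonants are /ɹ/, /v/ (only a nasal (/m/, /n/, or /ŋ/) is licensed in coda position; onsets are limited to one consonant).
Epenthesis after each stranded consonant: /ɹ/ → /ɹu/, /v/ → /vu/.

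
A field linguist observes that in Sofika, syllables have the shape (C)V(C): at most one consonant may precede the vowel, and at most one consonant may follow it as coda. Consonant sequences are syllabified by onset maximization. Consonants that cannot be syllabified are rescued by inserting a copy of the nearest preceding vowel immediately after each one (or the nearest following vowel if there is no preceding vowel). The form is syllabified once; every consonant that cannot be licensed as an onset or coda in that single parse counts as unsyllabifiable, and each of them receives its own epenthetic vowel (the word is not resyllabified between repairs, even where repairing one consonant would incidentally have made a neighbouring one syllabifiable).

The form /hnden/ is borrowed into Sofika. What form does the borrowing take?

Syllabifying with onset maximization leaves /h/, /n/ stranded (at most one coda consonant is licensed; onsets are limited to one consonant).
Each unlicensed consonant becomes the onset of a new syllable: /h/ → /he/, /n/ → /ne/.

heneden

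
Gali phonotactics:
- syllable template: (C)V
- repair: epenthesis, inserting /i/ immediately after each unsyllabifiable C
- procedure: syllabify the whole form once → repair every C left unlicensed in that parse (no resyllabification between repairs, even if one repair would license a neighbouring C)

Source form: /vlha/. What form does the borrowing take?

viliha

The consonants /v/, /l/ cannot be parsed into a legal (C)V syllable (no codas are permitted; onsets are limited to one consonant).
Inserting the epenthetic vowel yields /v/ → /vi/, /l/ → /li/.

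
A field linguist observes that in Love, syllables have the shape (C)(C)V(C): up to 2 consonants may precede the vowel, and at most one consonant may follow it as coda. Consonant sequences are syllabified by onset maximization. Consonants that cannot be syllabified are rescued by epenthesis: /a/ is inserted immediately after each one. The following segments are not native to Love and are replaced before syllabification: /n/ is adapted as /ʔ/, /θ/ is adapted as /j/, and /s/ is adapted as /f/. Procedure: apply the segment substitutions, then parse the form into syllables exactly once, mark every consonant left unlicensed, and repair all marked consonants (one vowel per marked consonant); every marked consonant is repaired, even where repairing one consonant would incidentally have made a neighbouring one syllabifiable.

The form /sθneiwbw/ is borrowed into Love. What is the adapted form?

fajʔeiwbawa

Substitution: /s/ → /f/, /θ/ → /j/, /n/ → /ʔ/, giving /fjʔeiwbw/.
Syllabifying with onset maximization leaves /f/, /b/, /w/ stranded (at most one coda consonant is licensed; onsets may contain at most 2 consonants).
Inserting the epenthetic vowel yields /f/ → /fa/, /b/ → /ba/, /w/ → /wa/.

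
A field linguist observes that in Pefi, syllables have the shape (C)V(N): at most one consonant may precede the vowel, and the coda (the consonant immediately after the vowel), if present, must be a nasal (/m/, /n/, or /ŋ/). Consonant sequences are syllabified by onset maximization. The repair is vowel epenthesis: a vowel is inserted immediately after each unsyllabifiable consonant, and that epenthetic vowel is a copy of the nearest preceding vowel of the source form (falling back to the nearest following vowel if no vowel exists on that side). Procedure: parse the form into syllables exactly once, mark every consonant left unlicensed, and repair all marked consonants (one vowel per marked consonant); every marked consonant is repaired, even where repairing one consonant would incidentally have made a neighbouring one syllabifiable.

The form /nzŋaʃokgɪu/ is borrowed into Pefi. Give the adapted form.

nazaŋaʃokogɪu

Under (C)V(N), the unsyllabifiable consonants are /n/, /z/, /k/ (only a nasal (/m/, /n/, or /ŋ/) is licensed in coda position; onsets are limited to one consonant).
Each unlicensed consonant becomes the onset of a new syllable: /n/ → /na/, /z/ → /za/, /k/ → /ko/.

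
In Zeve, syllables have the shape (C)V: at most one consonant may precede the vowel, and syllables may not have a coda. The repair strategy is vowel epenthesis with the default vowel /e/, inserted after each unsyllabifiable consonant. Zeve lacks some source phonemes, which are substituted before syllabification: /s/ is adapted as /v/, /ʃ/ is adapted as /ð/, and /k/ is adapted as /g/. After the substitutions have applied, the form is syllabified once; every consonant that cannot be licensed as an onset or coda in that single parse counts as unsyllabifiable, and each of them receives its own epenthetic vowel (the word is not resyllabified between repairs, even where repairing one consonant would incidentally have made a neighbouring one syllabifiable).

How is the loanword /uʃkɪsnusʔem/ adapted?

Substitution: /ʃ/ → /ð/, /k/ → /g/, /s/ → /v/, giving /uðgɪvnuvʔem/.
Syllabifying with onset maximization leaves /ð/, /v/, /v/, /m/ stranded (no codas are permitted; onsets are limited to one consonant).
Epenthesis after each stranded consonant: /ð/ → /ðe/, /v/ → /ve/, /v/ → /ve/, /m/ → /me/.

uðegɪvenuveʔeme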